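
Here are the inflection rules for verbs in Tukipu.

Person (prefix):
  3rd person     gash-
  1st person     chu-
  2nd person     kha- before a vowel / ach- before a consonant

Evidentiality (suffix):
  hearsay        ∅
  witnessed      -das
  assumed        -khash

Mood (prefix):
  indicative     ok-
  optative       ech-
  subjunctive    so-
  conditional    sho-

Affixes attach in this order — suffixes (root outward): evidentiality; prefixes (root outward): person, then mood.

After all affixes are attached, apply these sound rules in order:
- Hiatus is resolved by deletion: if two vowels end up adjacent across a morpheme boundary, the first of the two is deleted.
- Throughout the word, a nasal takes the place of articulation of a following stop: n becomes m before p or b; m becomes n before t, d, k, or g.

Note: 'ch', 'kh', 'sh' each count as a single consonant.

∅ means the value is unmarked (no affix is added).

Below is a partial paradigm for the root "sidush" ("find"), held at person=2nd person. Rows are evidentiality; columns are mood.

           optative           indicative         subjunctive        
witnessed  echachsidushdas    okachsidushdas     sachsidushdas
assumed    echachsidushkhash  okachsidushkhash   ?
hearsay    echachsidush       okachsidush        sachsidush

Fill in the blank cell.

sachsidushkhash

Attach person 2nd person ach- (before consonant 's') → achsidush.
Attach evidentiality assumed -khash → achsidushkhash.
Attach mood subjunctive so- → soachsidushkhash.
Apply vowel deletion: soachsidushkhash → sachsidushkhash.
Nasal assimilation: no change.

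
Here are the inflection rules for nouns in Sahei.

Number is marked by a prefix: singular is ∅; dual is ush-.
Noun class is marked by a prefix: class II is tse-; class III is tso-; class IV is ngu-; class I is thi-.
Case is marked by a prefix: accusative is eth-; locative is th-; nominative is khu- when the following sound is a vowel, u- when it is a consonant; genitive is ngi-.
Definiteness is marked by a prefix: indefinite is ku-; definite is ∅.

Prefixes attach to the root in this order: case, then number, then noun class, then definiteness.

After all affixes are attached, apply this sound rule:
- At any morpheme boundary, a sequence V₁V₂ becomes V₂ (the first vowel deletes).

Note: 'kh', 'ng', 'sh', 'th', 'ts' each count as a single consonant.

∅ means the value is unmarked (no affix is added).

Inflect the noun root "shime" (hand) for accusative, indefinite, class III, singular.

Attach case accusative eth- → ethshime.
number = singular: zero marking, form stays ethshime.
Attach noun class class III tso- → tsoethshime.
Attach definiteness indefinite ku- → kutsoethshime.
Apply vowel deletion: kutsoethshime → kutsethshime.

kutsethshime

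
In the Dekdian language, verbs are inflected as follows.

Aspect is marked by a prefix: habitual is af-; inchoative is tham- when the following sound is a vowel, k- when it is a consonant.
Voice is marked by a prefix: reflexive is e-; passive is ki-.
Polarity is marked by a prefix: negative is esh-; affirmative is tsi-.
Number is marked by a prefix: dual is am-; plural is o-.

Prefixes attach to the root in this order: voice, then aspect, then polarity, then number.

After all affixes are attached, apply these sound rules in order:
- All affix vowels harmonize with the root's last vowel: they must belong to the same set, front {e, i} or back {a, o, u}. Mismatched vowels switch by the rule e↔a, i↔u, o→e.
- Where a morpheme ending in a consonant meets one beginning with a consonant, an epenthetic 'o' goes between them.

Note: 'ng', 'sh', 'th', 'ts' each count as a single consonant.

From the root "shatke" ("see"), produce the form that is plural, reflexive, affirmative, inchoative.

etsithemeshatke

Attach voice reflexive e- → eshatke.
Attach aspect inchoative tham- (before vowel 'e') → thameshatke.
Attach polarity affirmative tsi- → tsithameshatke.
Attach number plural o- → otsithameshatke.
Apply vowel harmony: otsithameshatke → etsithemeshatke.
Epenthesis: no change.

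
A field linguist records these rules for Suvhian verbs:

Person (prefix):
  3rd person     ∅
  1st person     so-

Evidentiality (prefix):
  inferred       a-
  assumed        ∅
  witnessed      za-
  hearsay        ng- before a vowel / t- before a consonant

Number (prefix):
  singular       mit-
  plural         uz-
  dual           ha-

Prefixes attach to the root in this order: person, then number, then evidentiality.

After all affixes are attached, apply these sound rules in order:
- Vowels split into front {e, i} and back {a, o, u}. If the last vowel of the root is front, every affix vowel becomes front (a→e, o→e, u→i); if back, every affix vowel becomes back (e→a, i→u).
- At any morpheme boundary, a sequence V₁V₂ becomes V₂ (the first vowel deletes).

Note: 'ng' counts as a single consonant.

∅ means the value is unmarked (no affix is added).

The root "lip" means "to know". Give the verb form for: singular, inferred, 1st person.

emitselip

Attach person 1st person so- → solip.
Attach number singular mit- → mitsolip.
Attach evidentiality inferred a- → amitsolip.
Apply vowel harmony: amitsolip → emitselip.
Vowel deletion: no change.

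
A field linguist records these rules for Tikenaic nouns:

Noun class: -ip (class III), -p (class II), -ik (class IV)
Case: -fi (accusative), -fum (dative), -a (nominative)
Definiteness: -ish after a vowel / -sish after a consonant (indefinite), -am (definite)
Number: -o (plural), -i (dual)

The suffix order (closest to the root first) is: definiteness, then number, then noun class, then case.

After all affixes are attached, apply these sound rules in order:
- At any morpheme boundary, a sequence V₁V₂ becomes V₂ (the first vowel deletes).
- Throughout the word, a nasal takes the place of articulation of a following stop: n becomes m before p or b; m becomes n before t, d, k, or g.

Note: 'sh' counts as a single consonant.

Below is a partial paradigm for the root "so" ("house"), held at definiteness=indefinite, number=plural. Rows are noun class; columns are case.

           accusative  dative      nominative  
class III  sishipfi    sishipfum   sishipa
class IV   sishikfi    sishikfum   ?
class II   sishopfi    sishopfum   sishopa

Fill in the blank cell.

sishika

Attach definiteness indefinite -ish (after vowel 'o') → soish.
Attach number plural -o → soisho.
Attach noun class class IV -ik → soishoik.
Attach case nominative -a → soishoika.
Apply vowel deletion: soishoika → sishika.
Nasal assimilation: no change.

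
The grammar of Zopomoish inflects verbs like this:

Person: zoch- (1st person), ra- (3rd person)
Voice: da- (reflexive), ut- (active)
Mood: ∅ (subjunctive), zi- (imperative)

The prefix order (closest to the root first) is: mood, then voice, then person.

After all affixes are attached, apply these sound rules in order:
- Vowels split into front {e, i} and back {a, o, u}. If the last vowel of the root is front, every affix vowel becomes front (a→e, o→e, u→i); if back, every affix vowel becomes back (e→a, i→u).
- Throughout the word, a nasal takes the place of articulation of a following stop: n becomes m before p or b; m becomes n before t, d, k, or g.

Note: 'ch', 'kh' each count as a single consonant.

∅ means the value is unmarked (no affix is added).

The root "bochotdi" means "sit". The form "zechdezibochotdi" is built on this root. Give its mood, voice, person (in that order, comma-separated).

imperative, reflexive, 1st person

Segment: zoch-da-zi-bochotdi.
mood: zi- → imperative.
voice: da- → reflexive.
person: zoch- → 1st person.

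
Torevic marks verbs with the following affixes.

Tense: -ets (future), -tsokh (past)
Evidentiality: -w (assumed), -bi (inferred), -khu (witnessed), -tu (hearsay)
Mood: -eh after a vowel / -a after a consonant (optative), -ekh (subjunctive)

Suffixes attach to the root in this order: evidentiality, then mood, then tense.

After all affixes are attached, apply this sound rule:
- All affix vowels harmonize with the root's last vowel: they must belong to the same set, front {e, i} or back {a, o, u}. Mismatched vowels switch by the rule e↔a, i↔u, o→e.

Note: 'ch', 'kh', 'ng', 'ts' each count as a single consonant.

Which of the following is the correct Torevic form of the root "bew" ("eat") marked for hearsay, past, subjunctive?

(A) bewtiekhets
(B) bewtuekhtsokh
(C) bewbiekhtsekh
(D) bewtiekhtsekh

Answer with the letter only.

Attach evidentiality hearsay -tu → bewtu.
Attach mood subjunctive -ekh → bewtuekh.
Attach tense past -tsokh → bewtuekhtsokh.
Apply vowel harmony: bewtuekhtsokh → bewtiekhtsekh.
So the correct form is bewtiekhtsekh, option (D).
(C) bewbiekhtsekh is wrong: it uses inferred instead of hearsay for evidentiality.
(B) bewtuekhtsokh is wrong: it fails to apply the sound rule(s).
(A) bewtiekhets is wrong: it uses future instead of past for tense.

D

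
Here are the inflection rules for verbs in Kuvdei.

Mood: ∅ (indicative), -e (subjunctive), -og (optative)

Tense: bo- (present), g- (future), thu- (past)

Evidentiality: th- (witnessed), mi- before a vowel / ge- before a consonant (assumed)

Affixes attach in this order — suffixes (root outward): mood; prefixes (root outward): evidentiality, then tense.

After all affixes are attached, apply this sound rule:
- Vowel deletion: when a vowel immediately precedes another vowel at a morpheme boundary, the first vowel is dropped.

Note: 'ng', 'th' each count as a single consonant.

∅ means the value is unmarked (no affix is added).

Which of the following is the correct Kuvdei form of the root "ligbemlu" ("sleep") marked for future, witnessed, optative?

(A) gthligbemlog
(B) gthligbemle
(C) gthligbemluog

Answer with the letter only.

A

Attach mood optative -og → ligbemluog.
Attach evidentiality witnessed th- → thligbemluog.
Attach tense future g- → gthligbemluog.
Apply vowel deletion: gthligbemluog → gthligbemlog.
So the correct form is gthligbemlog, option (A).
(C) gthligbemluog is wrong: it fails to apply the sound rule(s).
(B) gthligbemle is wrong: it uses subjunctive instead of optative for mood.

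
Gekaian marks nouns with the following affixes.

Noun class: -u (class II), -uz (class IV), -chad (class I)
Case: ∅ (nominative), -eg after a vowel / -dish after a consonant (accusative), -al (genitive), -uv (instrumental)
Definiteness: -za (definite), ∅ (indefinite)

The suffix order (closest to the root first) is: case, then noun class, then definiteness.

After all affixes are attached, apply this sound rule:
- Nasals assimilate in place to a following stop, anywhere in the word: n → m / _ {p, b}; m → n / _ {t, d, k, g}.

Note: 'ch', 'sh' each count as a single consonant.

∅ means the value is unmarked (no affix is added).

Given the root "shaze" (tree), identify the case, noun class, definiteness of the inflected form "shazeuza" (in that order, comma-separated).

nominative, class II, definite

Segment: shaze-u-za.
case: ∅ → nominative.
noun class: -u → class II.
definiteness: -za → definite.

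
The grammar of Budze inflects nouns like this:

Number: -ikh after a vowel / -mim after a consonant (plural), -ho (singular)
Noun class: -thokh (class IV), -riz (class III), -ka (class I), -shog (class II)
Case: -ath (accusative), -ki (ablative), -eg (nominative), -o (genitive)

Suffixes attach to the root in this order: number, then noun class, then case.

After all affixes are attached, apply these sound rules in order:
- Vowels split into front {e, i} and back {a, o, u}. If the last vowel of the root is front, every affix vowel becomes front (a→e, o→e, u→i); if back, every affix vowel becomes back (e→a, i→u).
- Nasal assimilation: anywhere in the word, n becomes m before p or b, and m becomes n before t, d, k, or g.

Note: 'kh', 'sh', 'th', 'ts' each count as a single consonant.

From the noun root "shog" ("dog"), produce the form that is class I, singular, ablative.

Attach number singular -ho → shogho.
Attach noun class class I -ka → shoghoka.
Attach case ablative -ki → shoghokaki.
Apply vowel harmony: shoghokaki → shoghokaku.
Nasal assimilation: no change.

shoghokaku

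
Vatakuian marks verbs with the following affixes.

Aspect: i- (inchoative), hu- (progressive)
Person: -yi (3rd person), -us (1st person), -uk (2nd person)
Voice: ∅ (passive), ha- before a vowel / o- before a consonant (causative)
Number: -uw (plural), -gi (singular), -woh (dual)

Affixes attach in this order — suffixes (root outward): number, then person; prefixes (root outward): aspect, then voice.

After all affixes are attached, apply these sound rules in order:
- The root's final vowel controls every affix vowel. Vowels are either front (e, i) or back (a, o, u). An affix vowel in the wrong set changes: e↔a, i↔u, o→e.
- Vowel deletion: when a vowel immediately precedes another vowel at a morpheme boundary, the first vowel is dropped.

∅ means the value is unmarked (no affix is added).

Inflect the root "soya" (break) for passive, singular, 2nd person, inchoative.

usoyaguk

Attach aspect inchoative i- → isoya.
Attach number singular -gi → isoyagi.
Attach person 2nd person -uk → isoyagiuk.
voice = passive: zero marking, form stays isoyagiuk.
Apply vowel harmony: isoyagiuk → usoyaguuk.
Apply vowel deletion: usoyaguuk → usoyaguk.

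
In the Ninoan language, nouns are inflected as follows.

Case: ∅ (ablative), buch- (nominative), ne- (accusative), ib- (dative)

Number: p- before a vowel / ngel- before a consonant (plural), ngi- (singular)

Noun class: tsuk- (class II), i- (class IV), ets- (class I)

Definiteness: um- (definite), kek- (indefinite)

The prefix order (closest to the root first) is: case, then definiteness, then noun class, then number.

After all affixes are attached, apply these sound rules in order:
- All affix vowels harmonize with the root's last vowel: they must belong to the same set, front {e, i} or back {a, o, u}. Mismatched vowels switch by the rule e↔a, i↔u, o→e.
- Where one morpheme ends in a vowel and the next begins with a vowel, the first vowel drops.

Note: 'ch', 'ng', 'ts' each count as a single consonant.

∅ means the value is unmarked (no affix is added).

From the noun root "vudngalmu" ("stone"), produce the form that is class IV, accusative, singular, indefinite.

ngukaknavudngalmu

Attach case accusative ne- → nevudngalmu.
Attach definiteness indefinite kek- → keknevudngalmu.
Attach noun class class IV i- → ikeknevudngalmu.
Attach number singular ngi- → ngiikeknevudngalmu.
Apply vowel harmony: ngiikeknevudngalmu → nguukaknavudngalmu.
Apply vowel deletion: nguukaknavudngalmu → ngukaknavudngalmu.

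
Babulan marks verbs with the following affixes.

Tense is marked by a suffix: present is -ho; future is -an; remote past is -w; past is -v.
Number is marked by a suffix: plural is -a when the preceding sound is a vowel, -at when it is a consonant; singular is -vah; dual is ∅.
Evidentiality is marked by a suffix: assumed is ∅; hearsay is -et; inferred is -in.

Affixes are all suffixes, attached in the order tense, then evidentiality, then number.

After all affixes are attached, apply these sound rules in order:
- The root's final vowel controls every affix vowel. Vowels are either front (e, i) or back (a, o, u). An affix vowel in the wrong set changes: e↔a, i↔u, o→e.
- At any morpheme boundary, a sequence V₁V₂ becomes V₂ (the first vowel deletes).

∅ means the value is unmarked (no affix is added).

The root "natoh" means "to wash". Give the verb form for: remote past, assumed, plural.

natohwat

Attach tense remote past -w → natohw.
evidentiality = assumed: zero marking, form stays natohw.
Attach number plural -at (after consonant 'w') → natohwat.
Vowel harmony: no change.
Vowel deletion: no change.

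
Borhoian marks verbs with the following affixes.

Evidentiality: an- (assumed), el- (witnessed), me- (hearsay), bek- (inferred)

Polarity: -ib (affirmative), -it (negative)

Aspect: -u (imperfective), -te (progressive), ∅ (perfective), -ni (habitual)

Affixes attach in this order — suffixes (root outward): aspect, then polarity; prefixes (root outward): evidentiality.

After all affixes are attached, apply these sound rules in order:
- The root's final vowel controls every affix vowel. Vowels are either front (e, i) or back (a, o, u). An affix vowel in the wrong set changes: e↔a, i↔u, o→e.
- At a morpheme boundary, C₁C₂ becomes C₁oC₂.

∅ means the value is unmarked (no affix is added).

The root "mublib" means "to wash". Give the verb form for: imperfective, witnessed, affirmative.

elomublibiib

Attach evidentiality witnessed el- → elmublib.
Attach aspect imperfective -u → elmublibu.
Attach polarity affirmative -ib → elmublibuib.
Apply vowel harmony: elmublibuib → elmublibiib.
Apply epenthesis: elmublibiib → elomublibiib.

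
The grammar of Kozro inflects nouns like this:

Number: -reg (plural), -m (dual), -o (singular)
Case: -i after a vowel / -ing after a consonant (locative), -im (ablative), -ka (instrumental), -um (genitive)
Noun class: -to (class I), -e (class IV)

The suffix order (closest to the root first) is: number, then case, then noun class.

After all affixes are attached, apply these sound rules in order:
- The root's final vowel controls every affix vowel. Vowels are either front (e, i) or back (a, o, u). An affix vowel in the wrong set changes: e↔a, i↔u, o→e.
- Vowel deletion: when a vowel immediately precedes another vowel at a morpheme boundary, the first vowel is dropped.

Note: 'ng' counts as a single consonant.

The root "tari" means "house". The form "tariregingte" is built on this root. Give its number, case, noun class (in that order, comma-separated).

Segment: tari-reg-ing-to.
number: -reg → plural.
case: -i/ing → locative.
noun class: -to → class I.

plural, locative, class I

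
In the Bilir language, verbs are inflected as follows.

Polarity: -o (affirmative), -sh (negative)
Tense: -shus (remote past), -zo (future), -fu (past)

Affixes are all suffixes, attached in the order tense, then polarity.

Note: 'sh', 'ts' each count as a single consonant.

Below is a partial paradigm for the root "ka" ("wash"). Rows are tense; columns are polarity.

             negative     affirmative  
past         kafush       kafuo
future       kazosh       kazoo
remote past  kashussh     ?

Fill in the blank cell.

kashuso

Attach tense remote past -shus → kashus.
Attach polarity affirmative -o → kashuso.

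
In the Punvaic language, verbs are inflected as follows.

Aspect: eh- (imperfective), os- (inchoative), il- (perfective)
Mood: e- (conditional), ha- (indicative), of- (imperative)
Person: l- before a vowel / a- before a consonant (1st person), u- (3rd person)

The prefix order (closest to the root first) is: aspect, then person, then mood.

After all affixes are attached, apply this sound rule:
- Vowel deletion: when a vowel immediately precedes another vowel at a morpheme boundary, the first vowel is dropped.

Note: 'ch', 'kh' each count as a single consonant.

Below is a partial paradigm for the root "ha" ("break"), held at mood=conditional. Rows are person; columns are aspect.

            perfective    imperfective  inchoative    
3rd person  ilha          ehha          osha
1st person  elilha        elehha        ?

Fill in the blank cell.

elosha

Attach aspect inchoative os- → osha.
Attach person 1st person l- (before vowel 'o') → losha.
Attach mood conditional e- → elosha.
Vowel deletion: no change.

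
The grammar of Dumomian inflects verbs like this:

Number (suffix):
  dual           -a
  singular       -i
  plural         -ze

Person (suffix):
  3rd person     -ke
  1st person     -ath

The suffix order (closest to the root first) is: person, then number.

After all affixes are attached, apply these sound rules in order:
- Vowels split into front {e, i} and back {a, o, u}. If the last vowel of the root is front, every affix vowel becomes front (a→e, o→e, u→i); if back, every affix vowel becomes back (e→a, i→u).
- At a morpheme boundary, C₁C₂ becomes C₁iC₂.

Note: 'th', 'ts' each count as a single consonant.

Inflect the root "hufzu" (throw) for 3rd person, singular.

hufzukau

Attach person 3rd person -ke → hufzuke.
Attach number singular -i → hufzukei.
Apply vowel harmony: hufzukei → hufzukau.
Epenthesis: no change.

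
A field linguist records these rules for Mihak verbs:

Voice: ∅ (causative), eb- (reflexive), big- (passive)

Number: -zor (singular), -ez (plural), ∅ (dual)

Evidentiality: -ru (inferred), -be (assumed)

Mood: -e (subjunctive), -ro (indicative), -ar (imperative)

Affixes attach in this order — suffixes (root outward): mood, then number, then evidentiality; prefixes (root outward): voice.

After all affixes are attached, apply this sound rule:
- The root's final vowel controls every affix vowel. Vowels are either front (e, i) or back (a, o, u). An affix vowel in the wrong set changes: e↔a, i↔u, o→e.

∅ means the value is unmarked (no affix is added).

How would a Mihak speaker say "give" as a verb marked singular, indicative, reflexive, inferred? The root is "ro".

Attach mood indicative -ro → roro.
Attach number singular -zor → rorozor.
Attach evidentiality inferred -ru → rorozorru.
Attach voice reflexive eb- → ebrorozorru.
Apply vowel harmony: ebrorozorru → abrorozorru.

abrorozorru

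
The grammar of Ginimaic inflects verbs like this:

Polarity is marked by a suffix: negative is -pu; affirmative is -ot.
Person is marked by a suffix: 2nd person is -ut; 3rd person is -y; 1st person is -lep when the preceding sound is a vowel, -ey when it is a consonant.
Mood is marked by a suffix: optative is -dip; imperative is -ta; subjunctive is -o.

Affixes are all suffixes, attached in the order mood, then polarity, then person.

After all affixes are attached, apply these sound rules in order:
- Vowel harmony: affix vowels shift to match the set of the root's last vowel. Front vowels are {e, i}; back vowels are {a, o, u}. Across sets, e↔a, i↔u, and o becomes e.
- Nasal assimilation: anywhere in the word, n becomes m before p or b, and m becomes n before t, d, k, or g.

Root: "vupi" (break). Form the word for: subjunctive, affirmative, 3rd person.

Attach mood subjunctive -o → vupio.
Attach polarity affirmative -ot → vupioot.
Attach person 3rd person -y → vupiooty.
Apply vowel harmony: vupiooty → vupieety.
Nasal assimilation: no change.

vupieety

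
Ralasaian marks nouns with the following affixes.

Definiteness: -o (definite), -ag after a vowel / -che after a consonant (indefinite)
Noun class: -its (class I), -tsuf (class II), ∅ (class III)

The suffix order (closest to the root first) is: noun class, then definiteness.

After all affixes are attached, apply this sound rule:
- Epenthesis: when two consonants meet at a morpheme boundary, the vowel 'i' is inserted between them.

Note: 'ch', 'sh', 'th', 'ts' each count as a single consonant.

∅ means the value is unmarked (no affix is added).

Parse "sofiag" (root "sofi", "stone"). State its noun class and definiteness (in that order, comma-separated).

Segment: sofi-ag.
noun class: ∅ → class III.
definiteness: -ag/che → indefinite.

class III, indefinite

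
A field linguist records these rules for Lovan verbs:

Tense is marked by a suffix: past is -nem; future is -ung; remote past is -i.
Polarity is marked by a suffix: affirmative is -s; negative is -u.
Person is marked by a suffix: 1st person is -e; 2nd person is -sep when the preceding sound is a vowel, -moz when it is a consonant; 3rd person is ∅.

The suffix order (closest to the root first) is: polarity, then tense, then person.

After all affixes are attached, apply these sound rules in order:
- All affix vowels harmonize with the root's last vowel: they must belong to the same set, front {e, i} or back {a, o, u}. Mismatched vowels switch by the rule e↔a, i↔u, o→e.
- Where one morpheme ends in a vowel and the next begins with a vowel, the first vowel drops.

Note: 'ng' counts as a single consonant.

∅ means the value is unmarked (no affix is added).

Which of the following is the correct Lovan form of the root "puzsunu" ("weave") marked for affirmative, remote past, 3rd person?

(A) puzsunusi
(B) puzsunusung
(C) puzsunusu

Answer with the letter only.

C

Attach polarity affirmative -s → puzsunus.
Attach tense remote past -i → puzsunusi.
person = 3rd person: zero marking, form stays puzsunusi.
Apply vowel harmony: puzsunusi → puzsunusu.
Vowel deletion: no change.
So the correct form is puzsunusu, option (C).
(A) puzsunusi is wrong: it fails to apply the sound rule(s).
(B) puzsunusung is wrong: it uses future instead of remote past for tense.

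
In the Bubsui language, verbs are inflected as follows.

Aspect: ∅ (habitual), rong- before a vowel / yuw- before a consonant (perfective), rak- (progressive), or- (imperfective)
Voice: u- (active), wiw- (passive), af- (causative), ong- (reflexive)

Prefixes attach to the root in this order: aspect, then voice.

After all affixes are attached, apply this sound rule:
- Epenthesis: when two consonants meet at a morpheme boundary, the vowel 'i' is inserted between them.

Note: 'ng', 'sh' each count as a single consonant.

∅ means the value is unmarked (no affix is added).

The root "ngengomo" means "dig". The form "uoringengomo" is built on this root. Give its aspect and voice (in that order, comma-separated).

Segment: u-or-ngengomo.
aspect: or- → imperfective.
voice: u- → active.

imperfective, active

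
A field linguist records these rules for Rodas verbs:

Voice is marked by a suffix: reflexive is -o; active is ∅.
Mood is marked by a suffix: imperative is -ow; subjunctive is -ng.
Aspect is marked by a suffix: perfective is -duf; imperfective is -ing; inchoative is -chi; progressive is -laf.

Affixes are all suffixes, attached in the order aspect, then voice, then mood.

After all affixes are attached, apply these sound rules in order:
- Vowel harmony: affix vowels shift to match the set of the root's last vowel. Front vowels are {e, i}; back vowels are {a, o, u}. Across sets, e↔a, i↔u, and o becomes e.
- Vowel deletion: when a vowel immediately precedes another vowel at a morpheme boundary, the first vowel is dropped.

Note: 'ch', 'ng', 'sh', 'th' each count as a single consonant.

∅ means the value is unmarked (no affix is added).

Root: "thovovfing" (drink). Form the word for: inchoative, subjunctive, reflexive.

Attach aspect inchoative -chi → thovovfingchi.
Attach voice reflexive -o → thovovfingchio.
Attach mood subjunctive -ng → thovovfingchiong.
Apply vowel harmony: thovovfingchiong → thovovfingchieng.
Apply vowel deletion: thovovfingchieng → thovovfingcheng.

thovovfingcheng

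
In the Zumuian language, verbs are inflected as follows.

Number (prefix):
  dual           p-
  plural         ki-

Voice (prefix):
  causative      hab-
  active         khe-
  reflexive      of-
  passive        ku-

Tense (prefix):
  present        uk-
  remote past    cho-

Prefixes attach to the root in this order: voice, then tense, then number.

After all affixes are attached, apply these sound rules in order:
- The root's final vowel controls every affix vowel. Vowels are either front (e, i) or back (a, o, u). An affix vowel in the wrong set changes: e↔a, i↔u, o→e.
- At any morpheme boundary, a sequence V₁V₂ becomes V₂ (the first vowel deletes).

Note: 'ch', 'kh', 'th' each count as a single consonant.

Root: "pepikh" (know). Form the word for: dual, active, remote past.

Attach voice active khe- → khepepikh.
Attach tense remote past cho- → chokhepepikh.
Attach number dual p- → pchokhepepikh.
Apply vowel harmony: pchokhepepikh → pchekhepepikh.
Vowel deletion: no change.

pchekhepepikh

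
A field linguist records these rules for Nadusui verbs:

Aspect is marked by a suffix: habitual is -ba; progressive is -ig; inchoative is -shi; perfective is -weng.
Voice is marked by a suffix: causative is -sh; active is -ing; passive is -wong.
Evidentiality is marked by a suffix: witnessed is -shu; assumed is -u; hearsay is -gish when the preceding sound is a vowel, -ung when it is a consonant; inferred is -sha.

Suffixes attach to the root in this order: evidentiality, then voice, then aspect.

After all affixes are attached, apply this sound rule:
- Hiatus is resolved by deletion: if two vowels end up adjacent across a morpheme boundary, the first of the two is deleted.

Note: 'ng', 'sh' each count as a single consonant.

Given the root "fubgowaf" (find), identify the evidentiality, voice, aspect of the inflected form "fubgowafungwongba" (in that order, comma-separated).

hearsay, passive, habitual

Segment: fubgowaf-ung-wong-ba.
evidentiality: -gish/ung → hearsay.
voice: -wong → passive.
aspect: -ba → habitual.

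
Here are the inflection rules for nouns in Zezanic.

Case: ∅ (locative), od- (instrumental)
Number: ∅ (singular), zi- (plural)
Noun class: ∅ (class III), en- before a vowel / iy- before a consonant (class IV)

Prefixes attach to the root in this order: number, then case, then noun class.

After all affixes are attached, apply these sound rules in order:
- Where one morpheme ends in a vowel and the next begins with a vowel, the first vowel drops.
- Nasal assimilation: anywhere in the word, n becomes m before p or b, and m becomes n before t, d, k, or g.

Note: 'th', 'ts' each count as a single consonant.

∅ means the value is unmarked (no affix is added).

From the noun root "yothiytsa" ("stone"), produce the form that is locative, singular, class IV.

number = singular: zero marking, form stays yothiytsa.
case = locative: zero marking, form stays yothiytsa.
Attach noun class class IV iy- (before consonant 'y') → iyyothiytsa.
Vowel deletion: no change.
Nasal assimilation: no change.

iyyothiytsa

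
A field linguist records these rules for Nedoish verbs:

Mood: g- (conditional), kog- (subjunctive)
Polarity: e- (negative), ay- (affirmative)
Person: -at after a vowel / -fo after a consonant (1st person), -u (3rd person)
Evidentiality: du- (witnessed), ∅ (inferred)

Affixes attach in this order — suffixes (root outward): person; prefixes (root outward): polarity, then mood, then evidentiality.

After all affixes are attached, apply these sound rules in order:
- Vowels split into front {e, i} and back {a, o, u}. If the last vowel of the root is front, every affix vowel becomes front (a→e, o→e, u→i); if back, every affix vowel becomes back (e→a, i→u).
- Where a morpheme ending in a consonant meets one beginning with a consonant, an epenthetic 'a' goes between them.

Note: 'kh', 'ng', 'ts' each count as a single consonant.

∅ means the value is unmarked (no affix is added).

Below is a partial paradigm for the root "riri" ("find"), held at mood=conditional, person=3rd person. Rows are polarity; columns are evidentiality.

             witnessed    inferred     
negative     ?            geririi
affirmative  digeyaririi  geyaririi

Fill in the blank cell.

digeririi

Attach polarity negative e- → eriri.
Attach mood conditional g- → geriri.
Attach evidentiality witnessed du- → dugeriri.
Attach person 3rd person -u → dugeririu.
Apply vowel harmony: dugeririu → digeririi.
Epenthesis: no change.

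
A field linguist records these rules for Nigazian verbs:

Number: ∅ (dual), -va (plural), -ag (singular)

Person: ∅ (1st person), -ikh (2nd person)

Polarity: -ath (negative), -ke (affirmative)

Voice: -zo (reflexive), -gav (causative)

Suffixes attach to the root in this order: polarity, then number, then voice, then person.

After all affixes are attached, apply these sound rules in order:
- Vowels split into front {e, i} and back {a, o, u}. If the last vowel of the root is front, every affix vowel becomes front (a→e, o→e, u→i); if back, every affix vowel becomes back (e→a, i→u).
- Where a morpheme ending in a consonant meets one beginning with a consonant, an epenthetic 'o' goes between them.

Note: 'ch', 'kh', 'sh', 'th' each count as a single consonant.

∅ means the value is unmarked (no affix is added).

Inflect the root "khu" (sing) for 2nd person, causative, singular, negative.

khuathagogavukh

Attach polarity negative -ath → khuath.
Attach number singular -ag → khuathag.
Attach voice causative -gav → khuathaggav.
Attach person 2nd person -ikh → khuathaggavikh.
Apply vowel harmony: khuathaggavikh → khuathaggavukh.
Apply epenthesis: khuathaggavukh → khuathagogavukh.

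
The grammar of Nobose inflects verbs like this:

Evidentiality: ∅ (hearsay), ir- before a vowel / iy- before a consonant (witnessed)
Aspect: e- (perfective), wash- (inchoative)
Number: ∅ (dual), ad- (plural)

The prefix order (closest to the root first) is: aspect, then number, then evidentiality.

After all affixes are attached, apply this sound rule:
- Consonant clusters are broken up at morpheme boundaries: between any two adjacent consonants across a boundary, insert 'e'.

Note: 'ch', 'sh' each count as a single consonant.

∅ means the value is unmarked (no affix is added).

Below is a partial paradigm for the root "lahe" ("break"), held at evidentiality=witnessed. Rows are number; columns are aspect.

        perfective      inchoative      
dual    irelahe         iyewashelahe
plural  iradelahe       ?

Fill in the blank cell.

iradewashelahe

Attach aspect inchoative wash- → washlahe.
Attach number plural ad- → adwashlahe.
Attach evidentiality witnessed ir- (before vowel 'a') → iradwashlahe.
Apply epenthesis: iradwashlahe → iradewashelahe.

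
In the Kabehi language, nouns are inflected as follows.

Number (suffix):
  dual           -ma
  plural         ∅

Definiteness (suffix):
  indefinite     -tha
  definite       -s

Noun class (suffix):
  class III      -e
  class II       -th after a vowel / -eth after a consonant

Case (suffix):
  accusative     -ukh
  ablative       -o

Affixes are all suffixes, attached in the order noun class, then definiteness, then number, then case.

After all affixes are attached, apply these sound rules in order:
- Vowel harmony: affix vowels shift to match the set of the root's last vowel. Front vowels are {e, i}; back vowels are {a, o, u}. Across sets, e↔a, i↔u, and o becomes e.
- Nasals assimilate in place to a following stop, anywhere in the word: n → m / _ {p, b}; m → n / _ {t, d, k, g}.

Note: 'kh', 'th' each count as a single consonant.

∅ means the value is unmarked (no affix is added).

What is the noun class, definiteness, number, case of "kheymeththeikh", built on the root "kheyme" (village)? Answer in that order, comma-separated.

Segment: kheyme-th-tha-ukh.
noun class: -th/eth → class II.
definiteness: -tha → indefinite.
number: ∅ → plural.
case: -ukh → accusative.

class II, indefinite, plural, accusative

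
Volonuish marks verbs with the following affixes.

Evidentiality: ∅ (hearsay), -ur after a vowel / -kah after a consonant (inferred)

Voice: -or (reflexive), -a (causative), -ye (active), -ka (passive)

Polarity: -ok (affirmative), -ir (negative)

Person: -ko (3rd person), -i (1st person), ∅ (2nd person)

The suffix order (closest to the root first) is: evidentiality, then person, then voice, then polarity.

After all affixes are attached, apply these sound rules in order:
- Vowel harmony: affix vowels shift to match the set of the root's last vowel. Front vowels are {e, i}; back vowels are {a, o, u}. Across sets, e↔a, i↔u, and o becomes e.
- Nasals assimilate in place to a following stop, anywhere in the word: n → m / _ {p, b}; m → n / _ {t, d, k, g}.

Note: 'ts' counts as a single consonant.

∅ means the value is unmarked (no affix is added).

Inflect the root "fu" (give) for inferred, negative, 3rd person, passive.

fuurkokaur

Attach evidentiality inferred -ur (after vowel 'u') → fuur.
Attach person 3rd person -ko → fuurko.
Attach voice passive -ka → fuurkoka.
Attach polarity negative -ir → fuurkokair.
Apply vowel harmony: fuurkokair → fuurkokaur.
Nasal assimilation: no change.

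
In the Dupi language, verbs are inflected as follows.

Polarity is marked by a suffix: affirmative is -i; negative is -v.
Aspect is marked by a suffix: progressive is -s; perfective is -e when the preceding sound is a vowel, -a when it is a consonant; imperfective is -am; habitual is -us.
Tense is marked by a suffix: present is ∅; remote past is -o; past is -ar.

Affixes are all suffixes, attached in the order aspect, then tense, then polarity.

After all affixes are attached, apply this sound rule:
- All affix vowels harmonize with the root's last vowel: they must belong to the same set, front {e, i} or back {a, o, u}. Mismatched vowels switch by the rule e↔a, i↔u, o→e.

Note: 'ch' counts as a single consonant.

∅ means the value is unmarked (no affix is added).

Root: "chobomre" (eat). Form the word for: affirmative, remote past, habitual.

chobomreisei

Attach aspect habitual -us → chobomreus.
Attach tense remote past -o → chobomreuso.
Attach polarity affirmative -i → chobomreusoi.
Apply vowel harmony: chobomreusoi → chobomreisei.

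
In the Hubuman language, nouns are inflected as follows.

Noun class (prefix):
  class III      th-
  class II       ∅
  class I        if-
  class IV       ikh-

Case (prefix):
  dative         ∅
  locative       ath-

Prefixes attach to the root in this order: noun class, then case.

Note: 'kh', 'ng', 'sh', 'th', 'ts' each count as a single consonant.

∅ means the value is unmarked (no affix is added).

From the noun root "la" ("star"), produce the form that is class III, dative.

thla

Attach noun class class III th- → thla.
case = dative: zero marking, form stays thla.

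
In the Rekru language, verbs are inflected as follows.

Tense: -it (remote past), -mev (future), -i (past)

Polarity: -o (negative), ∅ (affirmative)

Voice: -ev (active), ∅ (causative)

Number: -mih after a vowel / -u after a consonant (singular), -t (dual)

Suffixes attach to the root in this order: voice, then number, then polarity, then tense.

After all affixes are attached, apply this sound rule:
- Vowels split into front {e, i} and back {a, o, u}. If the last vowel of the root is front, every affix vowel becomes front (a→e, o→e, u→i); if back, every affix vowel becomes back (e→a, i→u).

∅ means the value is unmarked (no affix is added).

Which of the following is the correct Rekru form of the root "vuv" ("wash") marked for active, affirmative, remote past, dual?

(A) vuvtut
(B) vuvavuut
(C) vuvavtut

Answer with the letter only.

Attach voice active -ev → vuvev.
Attach number dual -t → vuvevt.
polarity = affirmative: zero marking, form stays vuvevt.
Attach tense remote past -it → vuvevtit.
Apply vowel harmony: vuvevtit → vuvavtut.
So the correct form is vuvavtut, option (C).
(B) vuvavuut is wrong: it uses singular instead of dual for number.
(A) vuvtut is wrong: it uses causative instead of active for voice.

C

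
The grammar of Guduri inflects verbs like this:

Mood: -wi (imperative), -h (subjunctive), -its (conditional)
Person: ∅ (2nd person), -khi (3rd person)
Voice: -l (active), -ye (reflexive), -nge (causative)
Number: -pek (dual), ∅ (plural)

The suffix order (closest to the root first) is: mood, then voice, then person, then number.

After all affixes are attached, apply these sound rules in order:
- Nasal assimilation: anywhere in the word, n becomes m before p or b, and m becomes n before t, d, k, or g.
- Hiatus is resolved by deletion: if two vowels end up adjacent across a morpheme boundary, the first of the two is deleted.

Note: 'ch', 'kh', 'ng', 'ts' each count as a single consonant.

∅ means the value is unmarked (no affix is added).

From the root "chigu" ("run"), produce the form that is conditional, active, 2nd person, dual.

chigitslpek

Attach mood conditional -its → chiguits.
Attach voice active -l → chiguitsl.
person = 2nd person: zero marking, form stays chiguitsl.
Attach number dual -pek → chiguitslpek.
Nasal assimilation: no change.
Apply vowel deletion: chiguitslpek → chigitslpek.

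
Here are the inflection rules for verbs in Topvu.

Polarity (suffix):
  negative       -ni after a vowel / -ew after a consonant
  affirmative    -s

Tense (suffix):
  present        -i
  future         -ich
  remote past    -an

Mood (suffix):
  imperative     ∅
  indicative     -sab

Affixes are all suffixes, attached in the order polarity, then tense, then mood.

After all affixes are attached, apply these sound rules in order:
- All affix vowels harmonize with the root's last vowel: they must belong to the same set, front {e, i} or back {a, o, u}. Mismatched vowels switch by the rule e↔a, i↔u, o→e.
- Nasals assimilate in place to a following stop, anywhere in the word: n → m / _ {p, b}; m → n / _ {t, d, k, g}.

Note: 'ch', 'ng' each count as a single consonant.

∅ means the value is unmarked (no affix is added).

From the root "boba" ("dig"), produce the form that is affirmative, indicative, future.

Attach polarity affirmative -s → bobas.
Attach tense future -ich → bobasich.
Attach mood indicative -sab → bobasichsab.
Apply vowel harmony: bobasichsab → bobasuchsab.
Nasal assimilation: no change.

bobasuchsab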